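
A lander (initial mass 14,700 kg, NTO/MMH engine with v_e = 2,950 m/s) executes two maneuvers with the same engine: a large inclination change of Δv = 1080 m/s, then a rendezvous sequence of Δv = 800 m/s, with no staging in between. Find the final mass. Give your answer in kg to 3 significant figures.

After the first burn: m = 14700 × exp(−1080/2950.0) = 14700 × 0.69343 = 10,193.4 kg.
After the second burn: m = 10,193.4 × exp(−800/2950.0) = 10,193.4 × 0.76247 = 7,772.16 kg.

final mass ≈ 7770 kg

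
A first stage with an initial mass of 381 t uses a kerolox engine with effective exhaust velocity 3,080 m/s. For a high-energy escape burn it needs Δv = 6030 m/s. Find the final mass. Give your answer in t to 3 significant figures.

final mass ≈ 53.8 t

By the Tsiolkovsky rocket equation, m₀/m_f = exp(Δv / v_e) = exp(6030 / 3080.0) = exp(1.9578) = 7.0837.
m_f = m₀ / 7.0837 = 381 / 7.0837 = 53.7855 t.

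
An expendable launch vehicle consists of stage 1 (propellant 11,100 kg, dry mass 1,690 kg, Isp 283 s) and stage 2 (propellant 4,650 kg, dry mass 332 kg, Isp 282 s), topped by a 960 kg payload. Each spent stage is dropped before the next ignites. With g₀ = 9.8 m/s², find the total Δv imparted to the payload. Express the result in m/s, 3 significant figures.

Δv ≈ 6710 m/s

Ignition mass of stage 1 = 11,100+1,690 + 4,650+332 + 960 = 18,732 kg.
Stage 1: m₀ = 18,732 kg, m_f = 18,732 − 11,100 = 7,632 kg; Δv = 283×9.8×ln(2.454) = 2773.4×0.8979 ≈ 2490 m/s.
Stage 2: m₀ = 5,942 kg, m_f = 5,942 − 4,650 = 1,292 kg; Δv = 282×9.8×ln(4.599) = 2763.6×1.5259 ≈ 4217 m/s.
Total Δv = 2490 + 4217 = 6707 m/s.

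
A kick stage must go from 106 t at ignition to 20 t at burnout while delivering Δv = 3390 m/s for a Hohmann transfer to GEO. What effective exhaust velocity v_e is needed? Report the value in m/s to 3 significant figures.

ln(m₀/m_f) = ln(106000/20000) = ln(5.3) = 1.6677.
From the ideal rocket equation, v_e = Δv / ln(m₀/m_f) = 3390 / 1.6677 = 2032.7 m/s.

v_e ≈ 2030 m/s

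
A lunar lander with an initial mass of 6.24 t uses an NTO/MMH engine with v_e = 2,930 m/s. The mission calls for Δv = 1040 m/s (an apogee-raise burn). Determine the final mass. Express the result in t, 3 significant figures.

Using Δv = v_e ln(m₀/m_f): m₀/m_f = exp(Δv / v_e) = exp(1040 / 2930.0) = exp(0.3549) = 1.4261.
m_f = m₀ / 1.4261 = 6.24 / 1.4261 = 4.37557 t.

final mass ≈ 4.38 t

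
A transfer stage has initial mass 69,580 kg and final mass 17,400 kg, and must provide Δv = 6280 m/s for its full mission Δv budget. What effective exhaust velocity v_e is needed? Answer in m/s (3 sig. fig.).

v_e ≈ 4530 m/s

ln(m₀/m_f) = ln(69580/17400) = ln(3.999) = 1.3860.
v_e = Δv / ln(m₀/m_f) = 6280 / 1.3860 = 4531.0 m/s.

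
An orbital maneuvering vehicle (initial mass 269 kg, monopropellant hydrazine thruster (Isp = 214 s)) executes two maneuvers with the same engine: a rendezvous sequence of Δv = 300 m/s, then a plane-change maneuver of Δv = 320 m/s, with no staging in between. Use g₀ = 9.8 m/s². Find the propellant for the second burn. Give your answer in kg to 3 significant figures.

propellant for the second burn ≈ 33.0 kg

v_e = Isp · g₀ = 214 × 9.8 = 2097.2 m/s.
After the first burn: m = 269 × exp(−300/2097.2) = 269 × 0.86671 = 233.145 kg.
After the second burn: m = 233.145 × exp(−320/2097.2) = 233.145 × 0.85849 = 200.153 kg.
Second-burn propellant = 233.145 − 200.153 = 32.992 kg.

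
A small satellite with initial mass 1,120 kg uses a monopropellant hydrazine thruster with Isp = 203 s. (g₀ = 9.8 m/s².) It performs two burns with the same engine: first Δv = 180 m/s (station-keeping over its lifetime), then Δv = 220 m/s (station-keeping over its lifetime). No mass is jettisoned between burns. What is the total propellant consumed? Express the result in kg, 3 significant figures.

total propellant consumed ≈ 204 kg

v_e = Isp · g₀ = 203 × 9.8 = 1989.4 m/s.
After the first burn: m = 1120 × exp(−180/1989.4) = 1120 × 0.91349 = 1,023.11 kg.
After the second burn: m = 1,023.11 × exp(−220/1989.4) = 1,023.11 × 0.89531 = 916.001 kg.
Total propellant = m₀ − m_final = 1120 − 916.001 = 203.999 kg.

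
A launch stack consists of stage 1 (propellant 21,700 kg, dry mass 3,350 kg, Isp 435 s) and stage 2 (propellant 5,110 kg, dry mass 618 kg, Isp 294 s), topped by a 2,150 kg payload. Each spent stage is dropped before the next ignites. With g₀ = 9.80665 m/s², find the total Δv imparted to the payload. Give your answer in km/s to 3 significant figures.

Δv ≈ 7.61 km/s

Ignition mass of stage 1 = 21,700+3,350 + 5,110+618 + 2,150 = 32,928 kg.
Stage 1: m₀ = 32,928 kg, m_f = 32,928 − 21,700 = 11,228 kg; Δv = 435×9.80665×ln(2.933) = 4265.9×1.0759 ≈ 4590 m/s.
Stage 2: m₀ = 7,878 kg, m_f = 7,878 − 5,110 = 2,768 kg; Δv = 294×9.80665×ln(2.846) = 2883.2×1.0459 ≈ 3016 m/s.
Total Δv = 4590 + 3016 = 7606 m/s.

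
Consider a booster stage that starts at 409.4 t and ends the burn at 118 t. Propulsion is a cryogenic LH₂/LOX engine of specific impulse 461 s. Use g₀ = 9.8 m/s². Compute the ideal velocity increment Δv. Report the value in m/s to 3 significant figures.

v_e = Isp · g₀ = 461 × 9.8 = 4517.8 m/s.
Using Δv = v_e ln(m₀/m_f): Δv = v_e · ln(m₀/m_f) = 4517.8 × ln(3.469) = 4517.8 × 1.2440 ≈ 5620.2 m/s.

Δv ≈ 5620 m/s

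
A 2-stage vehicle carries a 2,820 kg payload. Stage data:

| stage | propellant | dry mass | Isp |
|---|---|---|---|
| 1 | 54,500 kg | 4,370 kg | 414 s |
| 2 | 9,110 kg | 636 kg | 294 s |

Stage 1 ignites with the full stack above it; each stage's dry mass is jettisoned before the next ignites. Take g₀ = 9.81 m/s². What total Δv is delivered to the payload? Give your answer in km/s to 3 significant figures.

Δv ≈ 9.57 km/s

Ignition mass of stage 1 = 54,500+4,370 + 9,110+636 + 2,820 = 71,436 kg.
Stage 1: m₀ = 71,436 kg, m_f = 71,436 − 54,500 = 16,936 kg; Δv = 414×9.81×ln(4.218) = 4061.3×1.4394 ≈ 5846 m/s.
Stage 2: m₀ = 12,566 kg, m_f = 12,566 − 9,110 = 3,456 kg; Δv = 294×9.81×ln(3.636) = 2884.1×1.2909 ≈ 3723 m/s.
Total Δv = 5846 + 3723 = 9569 m/s.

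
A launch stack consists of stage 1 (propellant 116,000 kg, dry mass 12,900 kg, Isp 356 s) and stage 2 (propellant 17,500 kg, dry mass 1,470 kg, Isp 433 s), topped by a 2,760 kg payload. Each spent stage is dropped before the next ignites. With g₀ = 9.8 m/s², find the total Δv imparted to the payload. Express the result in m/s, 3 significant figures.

Δv ≈ 12100 m/s

Ignition mass of stage 1 = 116,000+12,900 + 17,500+1,470 + 2,760 = 150,630 kg.
Stage 1: m₀ = 150,630 kg, m_f = 150,630 − 116,000 = 34,630 kg; Δv = 356×9.8×ln(4.35) = 3488.8×1.4701 ≈ 5129 m/s.
Stage 2: m₀ = 21,730 kg, m_f = 21,730 − 17,500 = 4,230 kg; Δv = 433×9.8×ln(5.137) = 4243.4×1.6365 ≈ 6944 m/s.
Total Δv = 5129 + 6944 = 12073 m/s.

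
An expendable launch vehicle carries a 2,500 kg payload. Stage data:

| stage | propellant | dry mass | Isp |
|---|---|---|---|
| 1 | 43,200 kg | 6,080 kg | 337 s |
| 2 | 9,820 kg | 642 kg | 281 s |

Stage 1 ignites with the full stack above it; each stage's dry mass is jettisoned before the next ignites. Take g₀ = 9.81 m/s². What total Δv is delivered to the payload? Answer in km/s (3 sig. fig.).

Ignition mass of stage 1 = 43,200+6,080 + 9,820+642 + 2,500 = 62,242 kg.
Stage 1: m₀ = 62,242 kg, m_f = 62,242 − 43,200 = 19,042 kg; Δv = 337×9.81×ln(3.269) = 3306.0×1.1844 ≈ 3916 m/s.
Stage 2: m₀ = 12,962 kg, m_f = 12,962 − 9,820 = 3,142 kg; Δv = 281×9.81×ln(4.125) = 2756.6×1.4172 ≈ 3907 m/s.
Total Δv = 3916 + 3907 = 7823 m/s.

Δv ≈ 7.82 km/s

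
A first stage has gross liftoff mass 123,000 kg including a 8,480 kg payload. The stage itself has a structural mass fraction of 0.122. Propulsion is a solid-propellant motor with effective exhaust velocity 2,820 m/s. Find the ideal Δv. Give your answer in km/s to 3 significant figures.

Stage wet mass = m₀ − payload = 123,000 − 8,480 = 114,520 kg.
Stage dry mass = ε × stage wet mass = 0.122 × 114,520 = 13,971.4 kg.
Burnout mass m_f = stage dry + payload = 13,971.4 + 8,480 = 22,451.4 kg.
Δv = v_e · ln(123,000/22,451.4) = 2820.0 × ln(5.479) = 2820.0 × 1.7008 ≈ 4796 m/s.

Δv ≈ 4.80 km/s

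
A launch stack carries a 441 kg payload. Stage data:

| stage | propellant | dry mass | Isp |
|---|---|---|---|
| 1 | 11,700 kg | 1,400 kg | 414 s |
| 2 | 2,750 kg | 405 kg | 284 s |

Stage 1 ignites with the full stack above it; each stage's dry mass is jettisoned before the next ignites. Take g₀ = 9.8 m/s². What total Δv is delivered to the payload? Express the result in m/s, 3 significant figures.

Ignition mass of stage 1 = 11,700+1,400 + 2,750+405 + 441 = 16,696 kg.
Stage 1: m₀ = 16,696 kg, m_f = 16,696 − 11,700 = 4,996 kg; Δv = 414×9.8×ln(3.342) = 4057.2×1.2065 ≈ 4895 m/s.
Stage 2: m₀ = 3,596 kg, m_f = 3,596 − 2,750 = 846 kg; Δv = 284×9.8×ln(4.251) = 2783.2×1.4471 ≈ 4027 m/s.
Total Δv = 4895 + 4027 = 8922 m/s.

Δv ≈ 8920 m/s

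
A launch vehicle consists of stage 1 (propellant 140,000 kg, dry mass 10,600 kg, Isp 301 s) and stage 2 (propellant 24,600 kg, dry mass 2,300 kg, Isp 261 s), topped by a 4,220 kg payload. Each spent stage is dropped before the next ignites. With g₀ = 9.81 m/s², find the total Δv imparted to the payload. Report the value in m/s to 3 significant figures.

Δv ≈ 8350 m/s

Ignition mass of stage 1 = 140,000+10,600 + 24,600+2,300 + 4,220 = 181,720 kg.
Stage 1: m₀ = 181,720 kg, m_f = 181,720 − 140,000 = 41,720 kg; Δv = 301×9.81×ln(4.356) = 2952.8×1.4715 ≈ 4345 m/s.
Stage 2: m₀ = 31,120 kg, m_f = 31,120 − 24,600 = 6,520 kg; Δv = 261×9.81×ln(4.773) = 2560.4×1.5630 ≈ 4002 m/s.
Total Δv = 4345 + 4002 = 8347 m/s.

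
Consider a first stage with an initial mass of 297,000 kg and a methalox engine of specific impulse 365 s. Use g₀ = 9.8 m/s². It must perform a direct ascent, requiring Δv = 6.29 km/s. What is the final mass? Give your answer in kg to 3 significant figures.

final mass ≈ 51200 kg

v_e = Isp · g₀ = 365 × 9.8 = 3577.0 m/s.
m₀/m_f = exp(Δv / v_e) = exp(6290 / 3577.0) = exp(1.7585) = 5.8035.
m_f = m₀ / 5.8035 = 297,000 / 5.8035 = 51,176 kg.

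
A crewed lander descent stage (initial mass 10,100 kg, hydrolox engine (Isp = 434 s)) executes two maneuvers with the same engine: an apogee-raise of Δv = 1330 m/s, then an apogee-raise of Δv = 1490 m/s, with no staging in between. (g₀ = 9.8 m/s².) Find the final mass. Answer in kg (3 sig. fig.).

v_e = Isp · g₀ = 434 × 9.8 = 4253.2 m/s.
After the first burn: m = 10100 × exp(−1330/4253.2) = 10100 × 0.73147 = 7,387.85 kg.
After the second burn: m = 7,387.85 × exp(−1490/4253.2) = 7,387.85 × 0.70446 = 5,204.44 kg.

final mass ≈ 5200 kg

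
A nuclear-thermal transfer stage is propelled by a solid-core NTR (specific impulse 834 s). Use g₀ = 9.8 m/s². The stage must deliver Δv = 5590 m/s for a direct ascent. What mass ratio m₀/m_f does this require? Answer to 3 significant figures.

mass ratio ≈ 1.98

v_e = Isp · g₀ = 834 × 9.8 = 8173.2 m/s.
m₀/m_f = exp(Δv / v_e) = exp(5590 / 8173.2) = exp(0.6839) = 1.9817.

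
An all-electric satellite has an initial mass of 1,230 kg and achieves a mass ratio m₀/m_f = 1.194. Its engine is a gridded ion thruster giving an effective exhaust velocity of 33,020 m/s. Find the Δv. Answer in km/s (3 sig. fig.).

Δv ≈ 5.85 km/s

By the Tsiolkovsky rocket equation, Δv = v_e · ln(1.194) = 33020.0 × 0.1773 ≈ 5854.7 m/s.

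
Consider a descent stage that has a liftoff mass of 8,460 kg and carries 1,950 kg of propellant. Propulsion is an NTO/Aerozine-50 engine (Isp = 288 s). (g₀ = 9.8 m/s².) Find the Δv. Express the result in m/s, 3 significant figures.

v_e = Isp · g₀ = 288 × 9.8 = 2822.4 m/s.
m_f = m₀ − m_prop = 8,460 − 1,950 = 6,510 kg.
Using Δv = v_e ln(m₀/m_f): Δv = v_e · ln(m₀/m_f) = 2822.4 × ln(1.3) = 2822.4 × 0.2620 ≈ 739.5 m/s.

Δv ≈ 739 m/s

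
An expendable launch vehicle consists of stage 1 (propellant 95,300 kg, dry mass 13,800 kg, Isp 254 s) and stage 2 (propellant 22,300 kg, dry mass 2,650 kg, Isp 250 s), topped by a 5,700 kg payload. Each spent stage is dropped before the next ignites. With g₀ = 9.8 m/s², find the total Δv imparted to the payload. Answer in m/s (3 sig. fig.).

Ignition mass of stage 1 = 95,300+13,800 + 22,300+2,650 + 5,700 = 139,750 kg.
Stage 1: m₀ = 139,750 kg, m_f = 139,750 − 95,300 = 44,450 kg; Δv = 254×9.8×ln(3.144) = 2489.2×1.1455 ≈ 2851 m/s.
Stage 2: m₀ = 30,650 kg, m_f = 30,650 − 22,300 = 8,350 kg; Δv = 250×9.8×ln(3.671) = 2450.0×1.3004 ≈ 3186 m/s.
Total Δv = 2851 + 3186 = 6037 m/s.

Δv ≈ 6040 m/s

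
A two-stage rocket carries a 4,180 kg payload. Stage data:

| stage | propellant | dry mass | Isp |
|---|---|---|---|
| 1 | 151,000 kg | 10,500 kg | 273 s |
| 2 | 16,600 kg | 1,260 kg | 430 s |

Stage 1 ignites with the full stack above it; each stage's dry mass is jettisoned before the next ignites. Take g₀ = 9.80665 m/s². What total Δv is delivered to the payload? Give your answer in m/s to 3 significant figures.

Ignition mass of stage 1 = 151,000+10,500 + 16,600+1,260 + 4,180 = 183,540 kg.
Stage 1: m₀ = 183,540 kg, m_f = 183,540 − 151,000 = 32,540 kg; Δv = 273×9.80665×ln(5.64) = 2677.2×1.7300 ≈ 4631 m/s.
Stage 2: m₀ = 22,040 kg, m_f = 22,040 − 16,600 = 5,440 kg; Δv = 430×9.80665×ln(4.051) = 4216.9×1.3991 ≈ 5900 m/s.
Total Δv = 4631 + 5900 = 10531 m/s.

Δv ≈ 10500 m/s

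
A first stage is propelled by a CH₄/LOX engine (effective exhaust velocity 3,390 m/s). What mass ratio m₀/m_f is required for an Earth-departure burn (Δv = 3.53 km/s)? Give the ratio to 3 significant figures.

mass ratio ≈ 2.83

Rocket equation: m₀/m_f = exp(Δv / v_e) = exp(3530 / 3390.0) = exp(1.0413) = 2.8329.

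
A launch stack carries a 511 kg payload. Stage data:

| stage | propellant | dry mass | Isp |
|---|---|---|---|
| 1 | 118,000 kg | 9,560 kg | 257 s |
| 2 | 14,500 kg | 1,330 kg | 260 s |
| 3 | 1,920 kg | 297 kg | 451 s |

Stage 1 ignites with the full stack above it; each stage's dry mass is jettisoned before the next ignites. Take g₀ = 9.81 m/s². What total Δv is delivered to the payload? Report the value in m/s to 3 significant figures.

Δv ≈ 13400 m/s

Ignition mass of stage 1 = 118,000+9,560 + 14,500+1,330 + 1,920+297 + 511 = 146,118 kg.
Stage 1: m₀ = 146,118 kg, m_f = 146,118 − 118,000 = 28,118 kg; Δv = 257×9.81×ln(5.197) = 2521.2×1.6480 ≈ 4155 m/s.
Stage 2: m₀ = 18,558 kg, m_f = 18,558 − 14,500 = 4,058 kg; Δv = 260×9.81×ln(4.573) = 2550.6×1.5202 ≈ 3877 m/s.
Stage 3: m₀ = 2,728 kg, m_f = 2,728 − 1,920 = 808 kg; Δv = 451×9.81×ln(3.376) = 4424.3×1.2168 ≈ 5383 m/s.
Total Δv = 4155 + 3877 + 5383 = 13415 m/s.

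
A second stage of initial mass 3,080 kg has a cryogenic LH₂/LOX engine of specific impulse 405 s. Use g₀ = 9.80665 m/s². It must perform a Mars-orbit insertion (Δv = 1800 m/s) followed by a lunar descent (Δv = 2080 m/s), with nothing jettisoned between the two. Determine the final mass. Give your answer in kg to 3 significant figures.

final mass ≈ 1160 kg

v_e = Isp · g₀ = 405 × 9.80665 = 3971.7 m/s.
After the first burn: m = 3080 × exp(−1800/3971.7) = 3080 × 0.63559 = 1,957.62 kg.
After the second burn: m = 1,957.62 × exp(−2080/3971.7) = 1,957.62 × 0.59232 = 1,159.54 kg.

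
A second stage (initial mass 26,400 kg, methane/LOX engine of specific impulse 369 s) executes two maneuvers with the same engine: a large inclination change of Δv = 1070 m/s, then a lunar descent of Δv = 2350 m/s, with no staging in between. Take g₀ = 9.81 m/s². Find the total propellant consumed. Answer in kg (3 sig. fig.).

v_e = Isp · g₀ = 369 × 9.81 = 3619.9 m/s.
After the first burn: m = 26400 × exp(−1070/3619.9) = 26400 × 0.74409 = 19,644 kg.
After the second burn: m = 19,644 × exp(−2350/3619.9) = 19,644 × 0.52247 = 10,263.4 kg.
Total propellant = m₀ − m_final = 26400 − 10,263.4 = 16,136.6 kg.

total propellant consumed ≈ 16100 kg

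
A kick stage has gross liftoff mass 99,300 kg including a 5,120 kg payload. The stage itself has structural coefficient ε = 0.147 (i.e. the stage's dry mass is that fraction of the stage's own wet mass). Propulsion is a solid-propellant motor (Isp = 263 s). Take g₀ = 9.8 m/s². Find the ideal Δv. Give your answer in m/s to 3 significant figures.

Δv ≈ 4270 m/s

Stage wet mass = m₀ − payload = 99,300 − 5,120 = 94,180 kg.
Stage dry mass = ε × stage wet mass = 0.147 × 94,180 = 13,844.5 kg.
Burnout mass m_f = stage dry + payload = 13,844.5 + 5,120 = 18,964.5 kg.
v_e = Isp · g₀ = 263 × 9.8 = 2577.4 m/s.
Δv = v_e · ln(99,300/18,964.5) = 2577.4 × ln(5.236) = 2577.4 × 1.6556 ≈ 4267 m/s.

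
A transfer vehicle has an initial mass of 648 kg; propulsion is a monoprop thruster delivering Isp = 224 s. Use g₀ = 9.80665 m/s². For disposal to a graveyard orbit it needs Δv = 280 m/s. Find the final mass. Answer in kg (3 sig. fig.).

v_e = Isp · g₀ = 224 × 9.80665 = 2196.7 m/s.
From the ideal rocket equation, m₀/m_f = exp(Δv / v_e) = exp(280 / 2196.7) = exp(0.1275) = 1.1359.
m_f = m₀ / 1.1359 = 648 / 1.1359 = 570.473 kg.

final mass ≈ 570 kg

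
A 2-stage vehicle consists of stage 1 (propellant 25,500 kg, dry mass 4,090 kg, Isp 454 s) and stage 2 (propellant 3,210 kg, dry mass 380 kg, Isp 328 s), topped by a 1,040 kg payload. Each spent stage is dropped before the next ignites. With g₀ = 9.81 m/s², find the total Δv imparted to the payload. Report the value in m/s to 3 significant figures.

Ignition mass of stage 1 = 25,500+4,090 + 3,210+380 + 1,040 = 34,220 kg.
Stage 1: m₀ = 34,220 kg, m_f = 34,220 − 25,500 = 8,720 kg; Δv = 454×9.81×ln(3.924) = 4453.7×1.3672 ≈ 6089 m/s.
Stage 2: m₀ = 4,630 kg, m_f = 4,630 − 3,210 = 1,420 kg; Δv = 328×9.81×ln(3.261) = 3217.7×1.1819 ≈ 3803 m/s.
Total Δv = 6089 + 3803 = 9892 m/s.

Δv ≈ 9890 m/s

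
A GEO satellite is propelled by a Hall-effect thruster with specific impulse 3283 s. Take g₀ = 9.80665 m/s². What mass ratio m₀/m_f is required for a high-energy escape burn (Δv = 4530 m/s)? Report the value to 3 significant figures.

v_e = Isp · g₀ = 3283 × 9.80665 = 32195.2 m/s.
Using Δv = v_e ln(m₀/m_f): m₀/m_f = exp(Δv / v_e) = exp(4530 / 32195.2) = exp(0.1407) = 1.1511.

mass ratio ≈ 1.15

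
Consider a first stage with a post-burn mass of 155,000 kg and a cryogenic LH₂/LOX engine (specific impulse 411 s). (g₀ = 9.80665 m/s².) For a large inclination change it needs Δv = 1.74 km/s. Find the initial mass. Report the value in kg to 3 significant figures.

v_e = Isp · g₀ = 411 × 9.80665 = 4030.5 m/s.
Rocket equation: m₀/m_f = exp(Δv / v_e) = exp(1740 / 4030.5) = exp(0.4317) = 1.5399.
m₀ = m_f × 1.5399 = 155,000 × 1.5399 = 238,685 kg.

initial mass ≈ 239000 kg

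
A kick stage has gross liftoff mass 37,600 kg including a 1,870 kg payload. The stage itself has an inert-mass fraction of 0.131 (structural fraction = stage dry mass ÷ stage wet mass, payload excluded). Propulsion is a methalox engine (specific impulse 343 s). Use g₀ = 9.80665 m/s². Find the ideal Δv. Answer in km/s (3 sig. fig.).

Δv ≈ 5.88 km/s

Stage wet mass = m₀ − payload = 37,600 − 1,870 = 35,730 kg.
Stage dry mass = ε × stage wet mass = 0.131 × 35,730 = 4,680.63 kg.
Burnout mass m_f = stage dry + payload = 4,680.63 + 1,870 = 6,550.63 kg.
v_e = Isp · g₀ = 343 × 9.80665 = 3363.7 m/s.
Δv = v_e · ln(37,600/6,550.63) = 3363.7 × ln(5.74) = 3363.7 × 1.7474 ≈ 5878 m/s.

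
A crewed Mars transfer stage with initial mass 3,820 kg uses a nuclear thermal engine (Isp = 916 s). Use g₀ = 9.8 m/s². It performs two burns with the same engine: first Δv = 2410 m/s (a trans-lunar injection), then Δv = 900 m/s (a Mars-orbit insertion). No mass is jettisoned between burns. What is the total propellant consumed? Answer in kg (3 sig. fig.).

total propellant consumed ≈ 1180 kg

v_e = Isp · g₀ = 916 × 9.8 = 8976.8 m/s.
After the first burn: m = 3820 × exp(−2410/8976.8) = 3820 × 0.76455 = 2,920.58 kg.
After the second burn: m = 2,920.58 × exp(−900/8976.8) = 2,920.58 × 0.90460 = 2,641.96 kg.
Total propellant = m₀ − m_final = 3820 − 2,641.96 = 1,178.04 kg.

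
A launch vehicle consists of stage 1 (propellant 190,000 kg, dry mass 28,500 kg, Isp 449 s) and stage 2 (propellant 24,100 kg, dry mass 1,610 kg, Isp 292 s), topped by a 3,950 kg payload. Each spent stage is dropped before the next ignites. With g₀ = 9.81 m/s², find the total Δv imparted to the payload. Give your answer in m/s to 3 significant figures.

Δv ≈ 11200 m/s

Ignition mass of stage 1 = 190,000+28,500 + 24,100+1,610 + 3,950 = 248,160 kg.
Stage 1: m₀ = 248,160 kg, m_f = 248,160 − 190,000 = 58,160 kg; Δv = 449×9.81×ln(4.267) = 4404.7×1.4509 ≈ 6391 m/s.
Stage 2: m₀ = 29,660 kg, m_f = 29,660 − 24,100 = 5,560 kg; Δv = 292×9.81×ln(5.335) = 2864.5×1.6742 ≈ 4796 m/s.
Total Δv = 6391 + 4796 = 11187 m/s.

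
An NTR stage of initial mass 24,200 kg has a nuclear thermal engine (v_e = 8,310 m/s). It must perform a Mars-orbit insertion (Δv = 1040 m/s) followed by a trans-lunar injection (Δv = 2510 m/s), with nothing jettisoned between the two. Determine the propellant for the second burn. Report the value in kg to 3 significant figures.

propellant for the second burn ≈ 5570 kg

After the first burn: m = 24200 × exp(−1040/8310.0) = 24200 × 0.88236 = 21,353.1 kg.
After the second burn: m = 21,353.1 × exp(−2510/8310.0) = 21,353.1 × 0.73930 = 15,786.3 kg.
Second-burn propellant = 21,353.1 − 15,786.3 = 5,566.8 kg.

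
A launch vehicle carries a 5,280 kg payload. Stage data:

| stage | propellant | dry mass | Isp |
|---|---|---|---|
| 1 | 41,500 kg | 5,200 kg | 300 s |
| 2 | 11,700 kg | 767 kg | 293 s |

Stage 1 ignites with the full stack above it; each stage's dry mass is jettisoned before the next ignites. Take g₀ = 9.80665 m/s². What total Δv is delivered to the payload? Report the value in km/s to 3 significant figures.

Ignition mass of stage 1 = 41,500+5,200 + 11,700+767 + 5,280 = 64,447 kg.
Stage 1: m₀ = 64,447 kg, m_f = 64,447 − 41,500 = 22,947 kg; Δv = 300×9.80665×ln(2.809) = 2942.0×1.0327 ≈ 3038 m/s.
Stage 2: m₀ = 17,747 kg, m_f = 17,747 − 11,700 = 6,047 kg; Δv = 293×9.80665×ln(2.935) = 2873.3×1.0767 ≈ 3094 m/s.
Total Δv = 3038 + 3094 = 6132 m/s.

Δv ≈ 6.13 km/s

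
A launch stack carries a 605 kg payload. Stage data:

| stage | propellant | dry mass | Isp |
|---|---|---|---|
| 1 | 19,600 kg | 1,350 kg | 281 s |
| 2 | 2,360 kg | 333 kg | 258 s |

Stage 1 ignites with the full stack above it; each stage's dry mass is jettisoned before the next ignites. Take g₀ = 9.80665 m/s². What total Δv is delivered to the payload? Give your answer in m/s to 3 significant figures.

Δv ≈ 7730 m/s

Ignition mass of stage 1 = 19,600+1,350 + 2,360+333 + 605 = 24,248 kg.
Stage 1: m₀ = 24,248 kg, m_f = 24,248 − 19,600 = 4,648 kg; Δv = 281×9.80665×ln(5.217) = 2755.7×1.6519 ≈ 4552 m/s.
Stage 2: m₀ = 3,298 kg, m_f = 3,298 − 2,360 = 938 kg; Δv = 258×9.80665×ln(3.516) = 2530.1×1.2573 ≈ 3181 m/s.
Total Δv = 4552 + 3181 = 7733 m/s.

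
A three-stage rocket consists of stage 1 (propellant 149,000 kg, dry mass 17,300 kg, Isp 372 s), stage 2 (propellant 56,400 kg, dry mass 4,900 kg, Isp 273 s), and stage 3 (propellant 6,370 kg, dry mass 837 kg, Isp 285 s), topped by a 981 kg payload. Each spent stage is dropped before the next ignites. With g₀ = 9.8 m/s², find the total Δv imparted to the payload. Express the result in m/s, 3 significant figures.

Δv ≈ 12300 m/s

Ignition mass of stage 1 = 149,000+17,300 + 56,400+4,900 + 6,370+837 + 981 = 235,788 kg.
Stage 1: m₀ = 235,788 kg, m_f = 235,788 − 149,000 = 86,788 kg; Δv = 372×9.8×ln(2.717) = 3645.6×0.9995 ≈ 3644 m/s.
Stage 2: m₀ = 69,488 kg, m_f = 69,488 − 56,400 = 13,088 kg; Δv = 273×9.8×ln(5.309) = 2675.4×1.6695 ≈ 4466 m/s.
Stage 3: m₀ = 8,188 kg, m_f = 8,188 − 6,370 = 1,818 kg; Δv = 285×9.8×ln(4.504) = 2793.0×1.5049 ≈ 4203 m/s.
Total Δv = 3644 + 4466 + 4203 = 12313 m/s.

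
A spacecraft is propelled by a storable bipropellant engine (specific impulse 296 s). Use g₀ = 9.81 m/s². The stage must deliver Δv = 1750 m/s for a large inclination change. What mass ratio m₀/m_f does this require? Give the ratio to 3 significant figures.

mass ratio ≈ 1.83

v_e = Isp · g₀ = 296 × 9.81 = 2903.8 m/s.
m₀/m_f = exp(Δv / v_e) = exp(1750 / 2903.8) = exp(0.6027) = 1.8270.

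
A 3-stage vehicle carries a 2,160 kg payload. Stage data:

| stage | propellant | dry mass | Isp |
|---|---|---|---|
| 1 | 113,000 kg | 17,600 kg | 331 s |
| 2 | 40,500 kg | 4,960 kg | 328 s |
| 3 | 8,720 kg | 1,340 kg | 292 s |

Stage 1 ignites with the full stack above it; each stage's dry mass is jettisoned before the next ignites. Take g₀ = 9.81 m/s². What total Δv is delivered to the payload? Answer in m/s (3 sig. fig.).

Ignition mass of stage 1 = 113,000+17,600 + 40,500+4,960 + 8,720+1,340 + 2,160 = 188,280 kg.
Stage 1: m₀ = 188,280 kg, m_f = 188,280 − 113,000 = 75,280 kg; Δv = 331×9.81×ln(2.501) = 3247.1×0.9167 ≈ 2977 m/s.
Stage 2: m₀ = 57,680 kg, m_f = 57,680 − 40,500 = 17,180 kg; Δv = 328×9.81×ln(3.357) = 3217.7×1.2112 ≈ 3897 m/s.
Stage 3: m₀ = 12,220 kg, m_f = 12,220 − 8,720 = 3,500 kg; Δv = 292×9.81×ln(3.491) = 2864.5×1.2503 ≈ 3582 m/s.
Total Δv = 2977 + 3897 + 3582 = 10456 m/s.

Δv ≈ 10500 m/s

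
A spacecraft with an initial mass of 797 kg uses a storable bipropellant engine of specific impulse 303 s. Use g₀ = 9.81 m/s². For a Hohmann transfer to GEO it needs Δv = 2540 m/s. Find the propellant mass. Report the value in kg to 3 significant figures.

propellant mass ≈ 458 kg

v_e = Isp · g₀ = 303 × 9.81 = 2972.4 m/s.
Using Δv = v_e ln(m₀/m_f): m₀/m_f = exp(Δv / v_e) = exp(2540 / 2972.4) = exp(0.8545) = 2.3502.
m_f = 797 / 2.3502 = 339.12 kg, so propellant = m₀ − m_f = 797 − 339.12 = 457.88 kg.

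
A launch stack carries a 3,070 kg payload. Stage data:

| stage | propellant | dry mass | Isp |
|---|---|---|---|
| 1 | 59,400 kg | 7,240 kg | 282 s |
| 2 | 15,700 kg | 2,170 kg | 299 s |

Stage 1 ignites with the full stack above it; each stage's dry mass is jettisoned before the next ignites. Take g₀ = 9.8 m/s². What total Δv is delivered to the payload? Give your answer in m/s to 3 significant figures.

Δv ≈ 7190 m/s

Ignition mass of stage 1 = 59,400+7,240 + 15,700+2,170 + 3,070 = 87,580 kg.
Stage 1: m₀ = 87,580 kg, m_f = 87,580 − 59,400 = 28,180 kg; Δv = 282×9.8×ln(3.108) = 2763.6×1.1339 ≈ 3134 m/s.
Stage 2: m₀ = 20,940 kg, m_f = 20,940 − 15,700 = 5,240 kg; Δv = 299×9.8×ln(3.996) = 2930.2×1.3853 ≈ 4059 m/s.
Total Δv = 3134 + 4059 = 7193 m/s.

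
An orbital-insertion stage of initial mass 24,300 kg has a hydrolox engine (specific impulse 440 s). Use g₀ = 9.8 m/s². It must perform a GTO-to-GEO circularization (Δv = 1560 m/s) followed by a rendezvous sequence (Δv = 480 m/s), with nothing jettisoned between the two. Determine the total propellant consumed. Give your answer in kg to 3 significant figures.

v_e = Isp · g₀ = 440 × 9.8 = 4312.0 m/s.
After the first burn: m = 24300 × exp(−1560/4312.0) = 24300 × 0.69643 = 16,923.2 kg.
After the second burn: m = 16,923.2 × exp(−480/4312.0) = 16,923.2 × 0.89465 = 15,140.3 kg.
Total propellant = m₀ − m_final = 24300 − 15,140.3 = 9,159.7 kg.

total propellant consumed ≈ 9160 kg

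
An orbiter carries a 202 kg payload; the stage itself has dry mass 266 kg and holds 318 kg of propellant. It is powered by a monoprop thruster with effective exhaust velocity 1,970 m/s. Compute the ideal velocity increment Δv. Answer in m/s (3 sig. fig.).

Δv ≈ 1020 m/s

m₀ = payload + dry + propellant = 202 + 266 + 318 = 786 kg.
m_f = payload + dry = 202 + 266 = 468 kg.
From the ideal rocket equation, Δv = v_e · ln(m₀/m_f) = 1970.0 × ln(1.679) = 1970.0 × 0.5185 ≈ 1021.4 m/s.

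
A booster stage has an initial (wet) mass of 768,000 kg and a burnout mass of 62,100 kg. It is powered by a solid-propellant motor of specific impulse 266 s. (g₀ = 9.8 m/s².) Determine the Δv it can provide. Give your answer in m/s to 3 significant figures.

v_e = Isp · g₀ = 266 × 9.8 = 2606.8 m/s.
By the Tsiolkovsky rocket equation, Δv = v_e · ln(m₀/m_f) = 2606.8 × ln(12.37) = 2606.8 × 2.5150 ≈ 6556.2 m/s.

Δv ≈ 6560 m/s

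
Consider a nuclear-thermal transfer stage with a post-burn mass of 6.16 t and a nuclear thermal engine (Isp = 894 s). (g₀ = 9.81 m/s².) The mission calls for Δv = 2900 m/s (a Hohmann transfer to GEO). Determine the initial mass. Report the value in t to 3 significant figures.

v_e = Isp · g₀ = 894 × 9.81 = 8770.1 m/s.
Using Δv = v_e ln(m₀/m_f): m₀/m_f = exp(Δv / v_e) = exp(2900 / 8770.1) = exp(0.3307) = 1.3919.
m₀ = m_f × 1.3919 = 6.16 × 1.3919 = 8.5741 t.

initial mass ≈ 8.57 t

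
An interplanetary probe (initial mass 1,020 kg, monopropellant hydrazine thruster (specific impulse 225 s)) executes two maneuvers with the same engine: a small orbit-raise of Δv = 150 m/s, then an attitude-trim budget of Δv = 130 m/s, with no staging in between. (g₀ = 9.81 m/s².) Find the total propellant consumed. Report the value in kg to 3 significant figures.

total propellant consumed ≈ 122 kg

v_e = Isp · g₀ = 225 × 9.81 = 2207.2 m/s.
After the first burn: m = 1020 × exp(−150/2207.2) = 1020 × 0.93430 = 952.986 kg.
After the second burn: m = 952.986 × exp(−130/2207.2) = 952.986 × 0.94280 = 898.475 kg.
Total propellant = m₀ − m_final = 1020 − 898.475 = 121.525 kg.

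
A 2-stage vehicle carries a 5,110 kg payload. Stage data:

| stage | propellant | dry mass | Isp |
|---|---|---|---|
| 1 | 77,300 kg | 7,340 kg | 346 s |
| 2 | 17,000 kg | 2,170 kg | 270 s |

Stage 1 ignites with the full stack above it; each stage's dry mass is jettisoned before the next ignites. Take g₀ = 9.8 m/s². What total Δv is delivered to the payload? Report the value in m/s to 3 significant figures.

Ignition mass of stage 1 = 77,300+7,340 + 17,000+2,170 + 5,110 = 108,920 kg.
Stage 1: m₀ = 108,920 kg, m_f = 108,920 − 77,300 = 31,620 kg; Δv = 346×9.8×ln(3.445) = 3390.8×1.2368 ≈ 4194 m/s.
Stage 2: m₀ = 24,280 kg, m_f = 24,280 − 17,000 = 7,280 kg; Δv = 270×9.8×ln(3.335) = 2646.0×1.2045 ≈ 3187 m/s.
Total Δv = 4194 + 3187 = 7381 m/s.

Δv ≈ 7380 m/s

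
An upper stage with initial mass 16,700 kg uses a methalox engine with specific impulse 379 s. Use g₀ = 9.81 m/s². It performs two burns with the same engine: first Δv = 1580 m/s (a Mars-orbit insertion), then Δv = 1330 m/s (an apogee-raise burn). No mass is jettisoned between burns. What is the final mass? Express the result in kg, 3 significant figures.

v_e = Isp · g₀ = 379 × 9.81 = 3718.0 m/s.
After the first burn: m = 16700 × exp(−1580/3718.0) = 16700 × 0.65380 = 10,918.5 kg.
After the second burn: m = 10,918.5 × exp(−1330/3718.0) = 10,918.5 × 0.69927 = 7,634.98 kg.

final mass ≈ 7630 kg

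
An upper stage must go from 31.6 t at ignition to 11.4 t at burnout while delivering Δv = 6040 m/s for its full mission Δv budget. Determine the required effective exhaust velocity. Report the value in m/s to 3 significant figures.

v_e ≈ 5920 m/s

ln(m₀/m_f) = ln(31600/11400) = ln(2.772) = 1.0195.
v_e = Δv / ln(m₀/m_f) = 6040 / 1.0195 = 5924.2 m/s.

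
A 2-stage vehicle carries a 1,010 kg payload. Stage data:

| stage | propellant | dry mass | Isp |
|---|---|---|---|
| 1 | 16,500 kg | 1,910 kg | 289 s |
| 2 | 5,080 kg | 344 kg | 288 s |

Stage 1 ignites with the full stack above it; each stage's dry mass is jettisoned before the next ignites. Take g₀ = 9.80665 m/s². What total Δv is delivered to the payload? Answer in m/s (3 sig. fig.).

Δv ≈ 7490 m/s

Ignition mass of stage 1 = 16,500+1,910 + 5,080+344 + 1,010 = 24,844 kg.
Stage 1: m₀ = 24,844 kg, m_f = 24,844 − 16,500 = 8,344 kg; Δv = 289×9.80665×ln(2.977) = 2834.1×1.0911 ≈ 3092 m/s.
Stage 2: m₀ = 6,434 kg, m_f = 6,434 − 5,080 = 1,354 kg; Δv = 288×9.80665×ln(4.752) = 2824.3×1.5585 ≈ 4402 m/s.
Total Δv = 3092 + 4402 = 7494 m/s.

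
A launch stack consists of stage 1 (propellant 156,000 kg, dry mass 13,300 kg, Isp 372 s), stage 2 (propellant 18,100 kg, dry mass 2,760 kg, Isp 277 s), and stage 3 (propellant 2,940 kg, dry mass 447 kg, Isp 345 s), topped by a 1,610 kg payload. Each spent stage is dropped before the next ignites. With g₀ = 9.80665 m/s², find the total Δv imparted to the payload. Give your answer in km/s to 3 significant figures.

Ignition mass of stage 1 = 156,000+13,300 + 18,100+2,760 + 2,940+447 + 1,610 = 195,157 kg.
Stage 1: m₀ = 195,157 kg, m_f = 195,157 − 156,000 = 39,157 kg; Δv = 372×9.80665×ln(4.984) = 3648.1×1.6062 ≈ 5860 m/s.
Stage 2: m₀ = 25,857 kg, m_f = 25,857 − 18,100 = 7,757 kg; Δv = 277×9.80665×ln(3.333) = 2716.4×1.2040 ≈ 3271 m/s.
Stage 3: m₀ = 4,997 kg, m_f = 4,997 − 2,940 = 2,057 kg; Δv = 345×9.80665×ln(2.429) = 3383.3×0.8876 ≈ 3003 m/s.
Total Δv = 5860 + 3271 + 3003 = 12134 m/s.

Δv ≈ 12.1 km/s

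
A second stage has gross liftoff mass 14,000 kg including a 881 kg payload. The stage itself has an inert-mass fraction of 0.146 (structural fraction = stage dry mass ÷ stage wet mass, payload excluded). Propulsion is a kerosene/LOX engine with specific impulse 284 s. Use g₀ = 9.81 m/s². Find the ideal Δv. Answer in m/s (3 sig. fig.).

Δv ≈ 4490 m/s

Stage wet mass = m₀ − payload = 14,000 − 881 = 13,119 kg.
Stage dry mass = ε × stage wet mass = 0.146 × 13,119 = 1,915.37 kg.
Burnout mass m_f = stage dry + payload = 1,915.37 + 881 = 2,796.37 kg.
v_e = Isp · g₀ = 284 × 9.81 = 2786.0 m/s.
From the ideal rocket equation, Δv = v_e · ln(14,000/2,796.37) = 2786.0 × ln(5.006) = 2786.0 × 1.6107 ≈ 4488 m/s.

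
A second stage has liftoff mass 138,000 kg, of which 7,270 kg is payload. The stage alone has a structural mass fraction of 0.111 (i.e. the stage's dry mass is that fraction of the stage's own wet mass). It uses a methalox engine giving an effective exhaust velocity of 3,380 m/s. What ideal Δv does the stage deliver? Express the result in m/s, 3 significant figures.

Stage wet mass = m₀ − payload = 138,000 − 7,270 = 130,730 kg.
Stage dry mass = ε × stage wet mass = 0.111 × 130,730 = 14,511 kg.
Burnout mass m_f = stage dry + payload = 14,511 + 7,270 = 21,781 kg.
Δv = v_e · ln(138,000/21,781) = 3380.0 × ln(6.336) = 3380.0 × 1.8462 ≈ 6240 m/s.

Δv ≈ 6240 m/s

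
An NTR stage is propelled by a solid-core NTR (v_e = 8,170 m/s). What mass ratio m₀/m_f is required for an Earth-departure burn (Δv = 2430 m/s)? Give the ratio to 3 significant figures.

m₀/m_f = exp(Δv / v_e) = exp(2430 / 8170.0) = exp(0.2974) = 1.3464.

mass ratio ≈ 1.35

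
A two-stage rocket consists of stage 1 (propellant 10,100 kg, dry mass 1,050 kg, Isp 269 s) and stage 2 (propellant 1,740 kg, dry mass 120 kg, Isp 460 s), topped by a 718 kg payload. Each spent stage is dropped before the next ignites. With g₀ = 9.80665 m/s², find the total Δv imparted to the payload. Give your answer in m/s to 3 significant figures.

Ignition mass of stage 1 = 10,100+1,050 + 1,740+120 + 718 = 13,728 kg.
Stage 1: m₀ = 13,728 kg, m_f = 13,728 − 10,100 = 3,628 kg; Δv = 269×9.80665×ln(3.784) = 2638.0×1.3308 ≈ 3511 m/s.
Stage 2: m₀ = 2,578 kg, m_f = 2,578 − 1,740 = 838 kg; Δv = 460×9.80665×ln(3.076) = 4511.1×1.1238 ≈ 5069 m/s.
Total Δv = 3511 + 5069 = 8580 m/s.

Δv ≈ 8580 m/s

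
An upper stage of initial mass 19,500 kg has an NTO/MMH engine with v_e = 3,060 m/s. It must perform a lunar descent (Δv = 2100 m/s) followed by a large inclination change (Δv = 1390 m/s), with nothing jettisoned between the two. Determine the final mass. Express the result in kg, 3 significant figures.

After the first burn: m = 19500 × exp(−2100/3060.0) = 19500 × 0.50345 = 9,817.28 kg.
After the second burn: m = 9,817.28 × exp(−1390/3060.0) = 9,817.28 × 0.63493 = 6,233.29 kg.

final mass ≈ 6230 kg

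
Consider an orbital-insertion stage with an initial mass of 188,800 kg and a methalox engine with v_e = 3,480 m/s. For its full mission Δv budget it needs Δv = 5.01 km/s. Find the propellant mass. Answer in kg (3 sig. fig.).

Using Δv = v_e ln(m₀/m_f): m₀/m_f = exp(Δv / v_e) = exp(5010 / 3480.0) = exp(1.4397) = 4.2192.
m_f = 188,800 / 4.2192 = 44,747.8 kg, so propellant = m₀ − m_f = 188,800 − 44,747.8 = 144,052.2 kg.

propellant mass ≈ 144000 kg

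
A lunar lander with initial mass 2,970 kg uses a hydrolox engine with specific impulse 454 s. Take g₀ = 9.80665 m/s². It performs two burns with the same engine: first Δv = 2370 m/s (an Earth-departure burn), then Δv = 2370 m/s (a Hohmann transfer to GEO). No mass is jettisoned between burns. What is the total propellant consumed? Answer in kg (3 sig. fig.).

v_e = Isp · g₀ = 454 × 9.80665 = 4452.2 m/s.
After the first burn: m = 2970 × exp(−2370/4452.2) = 2970 × 0.58724 = 1,744.1 kg.
After the second burn: m = 1,744.1 × exp(−2370/4452.2) = 1,744.1 × 0.58724 = 1,024.21 kg.
Total propellant = m₀ − m_final = 2970 − 1,024.21 = 1,945.79 kg.

total propellant consumed ≈ 1950 kg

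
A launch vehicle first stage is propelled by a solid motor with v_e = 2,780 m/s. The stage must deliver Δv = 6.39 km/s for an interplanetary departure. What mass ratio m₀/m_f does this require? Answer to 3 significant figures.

mass ratio ≈ 9.96

By the Tsiolkovsky rocket equation, m₀/m_f = exp(Δv / v_e) = exp(6390 / 2780.0) = exp(2.2986) = 9.9598.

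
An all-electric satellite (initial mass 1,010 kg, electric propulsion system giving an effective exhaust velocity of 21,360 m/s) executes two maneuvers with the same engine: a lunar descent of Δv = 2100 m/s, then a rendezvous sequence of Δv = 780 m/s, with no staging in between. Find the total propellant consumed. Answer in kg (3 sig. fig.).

After the first burn: m = 1010 × exp(−2100/21360.0) = 1010 × 0.90636 = 915.424 kg.
After the second burn: m = 915.424 × exp(−780/21360.0) = 915.424 × 0.96414 = 882.597 kg.
Total propellant = m₀ − m_final = 1010 − 882.597 = 127.403 kg.

total propellant consumed ≈ 127 kg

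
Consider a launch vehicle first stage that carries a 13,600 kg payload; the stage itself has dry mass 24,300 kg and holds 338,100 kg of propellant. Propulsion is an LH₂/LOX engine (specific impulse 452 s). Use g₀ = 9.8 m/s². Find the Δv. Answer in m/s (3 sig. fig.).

v_e = Isp · g₀ = 452 × 9.8 = 4429.6 m/s.
m₀ = payload + dry + propellant = 13,600 + 24,300 + 338,100 = 376,000 kg.
m_f = payload + dry = 13,600 + 24,300 = 37,900 kg.
From the ideal rocket equation, Δv = v_e · ln(m₀/m_f) = 4429.6 × ln(9.921) = 4429.6 × 2.2946 ≈ 10164.3 m/s.

Δv ≈ 10200 m/s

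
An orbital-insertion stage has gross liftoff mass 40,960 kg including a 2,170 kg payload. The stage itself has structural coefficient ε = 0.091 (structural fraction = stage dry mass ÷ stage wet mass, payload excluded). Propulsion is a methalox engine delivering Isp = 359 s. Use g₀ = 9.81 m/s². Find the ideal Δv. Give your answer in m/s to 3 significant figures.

Δv ≈ 6950 m/s

Stage wet mass = m₀ − payload = 40,960 − 2,170 = 38,790 kg.
Stage dry mass = ε × stage wet mass = 0.091 × 38,790 = 3,529.89 kg.
Burnout mass m_f = stage dry + payload = 3,529.89 + 2,170 = 5,699.89 kg.
v_e = Isp · g₀ = 359 × 9.81 = 3521.8 m/s.
From the ideal rocket equation, Δv = v_e · ln(40,960/5,699.89) = 3521.8 × ln(7.186) = 3521.8 × 1.9721 ≈ 6945 m/s.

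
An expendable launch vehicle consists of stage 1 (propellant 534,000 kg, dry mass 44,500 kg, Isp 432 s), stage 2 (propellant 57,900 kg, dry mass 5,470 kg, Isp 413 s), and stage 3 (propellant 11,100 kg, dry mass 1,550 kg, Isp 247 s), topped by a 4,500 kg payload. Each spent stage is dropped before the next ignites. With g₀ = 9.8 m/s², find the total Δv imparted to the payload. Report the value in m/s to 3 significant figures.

Ignition mass of stage 1 = 534,000+44,500 + 57,900+5,470 + 11,100+1,550 + 4,500 = 659,020 kg.
Stage 1: m₀ = 659,020 kg, m_f = 659,020 − 534,000 = 125,020 kg; Δv = 432×9.8×ln(5.271) = 4233.6×1.6623 ≈ 7037 m/s.
Stage 2: m₀ = 80,520 kg, m_f = 80,520 − 57,900 = 22,620 kg; Δv = 413×9.8×ln(3.56) = 4047.4×1.2697 ≈ 5139 m/s.
Stage 3: m₀ = 17,150 kg, m_f = 17,150 − 11,100 = 6,050 kg; Δv = 247×9.8×ln(2.835) = 2420.6×1.0419 ≈ 2522 m/s.
Total Δv = 7037 + 5139 + 2522 = 14698 m/s.

Δv ≈ 14700 m/s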